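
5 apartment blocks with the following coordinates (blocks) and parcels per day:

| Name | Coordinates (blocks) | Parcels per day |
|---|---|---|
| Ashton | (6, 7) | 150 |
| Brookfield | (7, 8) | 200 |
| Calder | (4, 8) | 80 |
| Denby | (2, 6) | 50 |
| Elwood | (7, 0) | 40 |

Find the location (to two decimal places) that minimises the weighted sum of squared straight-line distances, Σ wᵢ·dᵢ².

(5.77, 6.90)

The minimiser of Σwᵢ‖p−pᵢ‖² is the weighted centroid p* = (Σwᵢpᵢ)/(Σwᵢ).
Σwᵢ = 520.
Σwᵢxᵢ = 150·6 + 200·7 + 80·4 + 50·2 + 40·7 = 3000.
Σwᵢyᵢ = 150·7 + 200·8 + 80·8 + 50·6 + 40·0 = 3590.
x* = 3000/520 = 5.77, y* = 3590/520 = 6.90.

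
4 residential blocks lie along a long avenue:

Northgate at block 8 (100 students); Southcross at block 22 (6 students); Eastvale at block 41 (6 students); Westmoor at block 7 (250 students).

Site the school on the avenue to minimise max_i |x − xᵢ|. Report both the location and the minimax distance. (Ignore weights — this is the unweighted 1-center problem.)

The 1-center on a line is the midpoint of the two extreme points: leftmost at 7, rightmost at 41.
Optimal location = (7 + 41)/2 = 24; maximum distance = (41 − 7)/2 = 17.

location 24, max distance 17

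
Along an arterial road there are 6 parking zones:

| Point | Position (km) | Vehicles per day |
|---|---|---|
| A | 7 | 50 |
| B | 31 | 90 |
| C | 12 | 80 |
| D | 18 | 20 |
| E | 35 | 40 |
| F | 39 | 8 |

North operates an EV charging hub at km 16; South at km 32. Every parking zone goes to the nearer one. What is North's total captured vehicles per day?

150

The indifferent point is the midpoint (16+32)/2 = 24; parking zones left of it (closer to North at 16) go to North, those right go to South.
  A at 7 (w=50) → North
  C at 12 (w=80) → North
  D at 18 (w=20) → North
  B at 31 (w=90) → South
  E at 35 (w=40) → South
  F at 39 (w=8) → South
North captures 150; South captures 138.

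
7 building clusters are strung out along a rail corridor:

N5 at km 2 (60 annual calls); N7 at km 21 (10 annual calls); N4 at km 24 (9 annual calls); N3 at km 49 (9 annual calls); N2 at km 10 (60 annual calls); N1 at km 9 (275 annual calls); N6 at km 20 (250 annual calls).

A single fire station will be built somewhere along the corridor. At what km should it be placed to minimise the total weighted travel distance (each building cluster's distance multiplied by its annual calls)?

x = 10

For a sum of weighted absolute distances on a line, the optimum is the weighted median (not the mean). Total weight W = 673; half-weight = 336.5.
Sort by position and accumulate weight:
  km 2 (N5, w=60) → cum 60
  km 9 (N1, w=275) → cum 335
  km 10 (N2, w=60) → cum 395  ≥ 336.5 → median here
  km 20 (N6, w=250) → cum 645
  km 21 (N7, w=10) → cum 655
  km 24 (N4, w=9) → cum 664
  km 49 (N3, w=9) → cum 673
Optimal location: km 10.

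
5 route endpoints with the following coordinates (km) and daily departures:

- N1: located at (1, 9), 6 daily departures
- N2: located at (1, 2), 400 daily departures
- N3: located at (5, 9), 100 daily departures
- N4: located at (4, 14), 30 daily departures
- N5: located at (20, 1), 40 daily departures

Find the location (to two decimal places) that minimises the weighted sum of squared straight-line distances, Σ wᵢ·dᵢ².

(3.17, 3.84)

The minimiser of Σwᵢ‖p−pᵢ‖² is the weighted centroid p* = (Σwᵢpᵢ)/(Σwᵢ).
Σwᵢ = 576.
Σwᵢxᵢ = 6·1 + 400·1 + 100·5 + 30·4 + 40·20 = 1826.
Σwᵢyᵢ = 6·9 + 400·2 + 100·9 + 30·14 + 40·1 = 2214.
x* = 1826/576 = 3.17, y* = 2214/576 = 3.84.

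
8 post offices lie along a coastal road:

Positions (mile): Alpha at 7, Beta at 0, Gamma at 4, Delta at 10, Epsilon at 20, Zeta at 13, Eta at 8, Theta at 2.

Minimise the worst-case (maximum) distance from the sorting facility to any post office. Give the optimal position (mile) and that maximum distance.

location 10, max distance 10

The 1-center on a line is the midpoint of the two extreme points: leftmost at 0, rightmost at 20.
Optimal location = (0 + 20)/2 = 10; maximum distance = (20 − 0)/2 = 10.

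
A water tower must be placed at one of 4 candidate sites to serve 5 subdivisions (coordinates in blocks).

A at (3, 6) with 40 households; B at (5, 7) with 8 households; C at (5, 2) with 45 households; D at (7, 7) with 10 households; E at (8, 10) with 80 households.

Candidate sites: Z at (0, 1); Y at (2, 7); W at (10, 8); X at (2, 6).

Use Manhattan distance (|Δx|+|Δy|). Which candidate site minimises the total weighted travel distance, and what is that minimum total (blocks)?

Y, total 1234 blocks

Total weighted distance at each candidate:
  Z (0, 1): total = 2168
  Y (2, 7): total = 1234
  W (10, 8): total = 1263
  X (2, 6): total = 1247
Minimum is at Y with total 1234 blocks.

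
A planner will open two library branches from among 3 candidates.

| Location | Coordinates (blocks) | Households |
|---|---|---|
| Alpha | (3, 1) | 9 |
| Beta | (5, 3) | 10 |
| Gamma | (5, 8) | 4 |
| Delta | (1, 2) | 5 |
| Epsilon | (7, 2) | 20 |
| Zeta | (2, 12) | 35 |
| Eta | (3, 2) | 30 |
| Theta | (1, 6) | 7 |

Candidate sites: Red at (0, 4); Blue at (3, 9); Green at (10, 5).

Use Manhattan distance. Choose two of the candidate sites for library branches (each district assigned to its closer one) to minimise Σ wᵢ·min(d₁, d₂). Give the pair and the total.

{Red, Blue}, total 632

Evaluate every pair (each demand assigned to the nearer of the two):
  {Red, Blue}: total = 632
  {Blue, Green}: total = 704
  {Red, Green}: total = 802
Best pair: {Red, Blue} with total 632.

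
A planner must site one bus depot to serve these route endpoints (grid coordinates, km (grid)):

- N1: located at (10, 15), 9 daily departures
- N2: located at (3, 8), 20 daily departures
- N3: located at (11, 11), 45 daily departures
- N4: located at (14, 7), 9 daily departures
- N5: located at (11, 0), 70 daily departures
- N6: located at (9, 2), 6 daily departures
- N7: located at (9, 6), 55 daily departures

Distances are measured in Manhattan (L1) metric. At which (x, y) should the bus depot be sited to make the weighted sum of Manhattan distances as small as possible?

Manhattan distance separates: Σwᵢ(|x−xᵢ|+|y−yᵢ|) = Σwᵢ|x−xᵢ| + Σwᵢ|y−yᵢ|, so x and y are optimised independently as 1-D weighted medians.
Total weight W = 214; half = 107.
x-coordinate, sorted with cumulative weight:
  x=3 (N2, w=20) cum 20
  x=9 (N6, w=6) cum 26
  x=9 (N7, w=55) cum 81
  x=10 (N1, w=9) cum 90
  x=11 (N3, w=45) cum 135  ← median
  x=11 (N5, w=70) cum 205
  x=14 (N4, w=9) cum 214
⇒ x* = 11
y-coordinate, sorted with cumulative weight:
  y=0 (N5, w=70) cum 70
  y=2 (N6, w=6) cum 76
  y=6 (N7, w=55) cum 131  ← median
  y=7 (N4, w=9) cum 140
  y=8 (N2, w=20) cum 160
  y=11 (N3, w=45) cum 205
  y=15 (N1, w=9) cum 214
⇒ y* = 6

(11, 6)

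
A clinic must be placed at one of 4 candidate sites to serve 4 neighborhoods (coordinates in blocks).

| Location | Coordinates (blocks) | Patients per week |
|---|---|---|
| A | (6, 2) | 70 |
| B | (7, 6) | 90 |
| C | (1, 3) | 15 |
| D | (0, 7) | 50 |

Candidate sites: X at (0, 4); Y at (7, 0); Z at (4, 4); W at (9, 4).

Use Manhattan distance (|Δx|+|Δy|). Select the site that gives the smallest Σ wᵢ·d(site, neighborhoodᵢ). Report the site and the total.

Z, total 1140 blocks

Total weighted distance at each candidate:
  X (0, 4): total = 1550
  Y (7, 0): total = 1585
  Z (4, 4): total = 1140
  W (9, 4): total = 1445
Minimum is at Z with total 1140 blocks.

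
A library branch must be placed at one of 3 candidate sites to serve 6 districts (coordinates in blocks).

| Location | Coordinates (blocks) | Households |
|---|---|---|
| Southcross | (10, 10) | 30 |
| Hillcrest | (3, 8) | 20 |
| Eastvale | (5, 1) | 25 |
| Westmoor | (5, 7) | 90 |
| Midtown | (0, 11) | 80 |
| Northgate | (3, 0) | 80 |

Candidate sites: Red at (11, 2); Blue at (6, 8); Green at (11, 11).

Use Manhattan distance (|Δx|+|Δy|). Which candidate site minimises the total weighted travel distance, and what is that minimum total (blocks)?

Blue, total 2220 blocks

Total weighted distance at each candidate:
  Red (11, 2): total = 4115
  Blue (6, 8): total = 2220
  Green (11, 11): total = 3980
Minimum is at Blue with total 2220 blocks.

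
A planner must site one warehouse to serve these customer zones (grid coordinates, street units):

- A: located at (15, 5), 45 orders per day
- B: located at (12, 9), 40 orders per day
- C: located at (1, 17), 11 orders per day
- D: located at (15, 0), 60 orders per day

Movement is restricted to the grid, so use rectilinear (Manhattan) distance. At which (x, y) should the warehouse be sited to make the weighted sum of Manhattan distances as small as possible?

(15, 5)

Manhattan distance separates: Σwᵢ(|x−xᵢ|+|y−yᵢ|) = Σwᵢ|x−xᵢ| + Σwᵢ|y−yᵢ|, so x and y are optimised independently as 1-D weighted medians.
Total weight W = 156; half = 78.
x-coordinate, sorted with cumulative weight:
  x=1 (C, w=11) cum 11
  x=12 (B, w=40) cum 51
  x=15 (A, w=45) cum 96  ← median
  x=15 (D, w=60) cum 156
⇒ x* = 15
y-coordinate, sorted with cumulative weight:
  y=0 (D, w=60) cum 60
  y=5 (A, w=45) cum 105  ← median
  y=9 (B, w=40) cum 145
  y=17 (C, w=11) cum 156
⇒ y* = 5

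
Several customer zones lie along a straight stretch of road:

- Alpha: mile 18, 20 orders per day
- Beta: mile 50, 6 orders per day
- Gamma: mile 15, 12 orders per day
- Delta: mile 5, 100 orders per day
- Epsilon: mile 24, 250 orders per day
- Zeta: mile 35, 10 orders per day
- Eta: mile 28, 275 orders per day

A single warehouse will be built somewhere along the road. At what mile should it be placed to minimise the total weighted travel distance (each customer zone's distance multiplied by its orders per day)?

x = 24

For a sum of weighted absolute distances on a line, the optimum is the weighted median (not the mean). Total weight W = 673; half-weight = 336.5.
Sort by position and accumulate weight:
  mile 5 (Delta, w=100) → cum 100
  mile 15 (Gamma, w=12) → cum 112
  mile 18 (Alpha, w=20) → cum 132
  mile 24 (Epsilon, w=250) → cum 382  ≥ 336.5 → median here
  mile 28 (Eta, w=275) → cum 657
  mile 35 (Zeta, w=10) → cum 667
  mile 50 (Beta, w=6) → cum 673
Optimal location: mile 24.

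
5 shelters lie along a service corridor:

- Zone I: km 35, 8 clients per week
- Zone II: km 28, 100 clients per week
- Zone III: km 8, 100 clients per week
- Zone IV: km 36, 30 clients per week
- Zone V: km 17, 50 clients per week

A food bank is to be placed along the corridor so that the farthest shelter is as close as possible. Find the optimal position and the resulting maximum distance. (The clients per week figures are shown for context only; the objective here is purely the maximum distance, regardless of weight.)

The 1-center on a line is the midpoint of the two extreme points: leftmost at 8, rightmost at 36.
Optimal location = (8 + 36)/2 = 22; maximum distance = (36 − 8)/2 = 14.

location 22, max distance 14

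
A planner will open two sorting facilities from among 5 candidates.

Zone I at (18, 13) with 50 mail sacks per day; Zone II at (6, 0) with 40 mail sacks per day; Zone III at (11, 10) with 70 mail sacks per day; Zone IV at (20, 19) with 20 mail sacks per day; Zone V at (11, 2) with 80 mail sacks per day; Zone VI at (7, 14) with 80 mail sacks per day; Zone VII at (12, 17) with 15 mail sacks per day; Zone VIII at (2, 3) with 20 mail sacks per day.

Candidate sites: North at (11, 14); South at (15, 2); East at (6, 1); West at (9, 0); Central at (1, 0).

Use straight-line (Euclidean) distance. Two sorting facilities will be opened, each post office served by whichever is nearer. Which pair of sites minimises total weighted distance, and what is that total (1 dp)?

Evaluate every pair (each demand assigned to the nearer of the two):
  {North, West}: total = 1705.5
  {North, East}: total = 1744.3
  {North, South}: total = 2156.5
  {North, Central}: total = 2286.0
  {South, East}: total = 3272.6
  {South, West}: total = 3410.0
  {South, Central}: total = 3517.1
  {East, West}: total = 3598.6
  {West, Central}: total = 3743.4
  {East, Central}: total = 3835.9
Best pair: {North, West} with total 1705.5.

{North, West}, total 1705.5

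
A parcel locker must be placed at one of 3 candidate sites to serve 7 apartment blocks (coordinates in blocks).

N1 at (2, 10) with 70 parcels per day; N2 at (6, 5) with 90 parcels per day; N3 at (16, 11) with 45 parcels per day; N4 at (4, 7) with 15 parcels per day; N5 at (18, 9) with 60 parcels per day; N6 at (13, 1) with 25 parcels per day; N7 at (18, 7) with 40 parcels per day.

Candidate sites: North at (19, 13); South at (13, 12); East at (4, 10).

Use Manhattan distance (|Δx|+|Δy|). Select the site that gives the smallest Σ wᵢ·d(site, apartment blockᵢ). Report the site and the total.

East, total 3430 blocks

Total weighted distance at each candidate:
  North (19, 13): total = 4860
  South (13, 12): total = 3715
  East (4, 10): total = 3430
Minimum is at East with total 3430 blocks.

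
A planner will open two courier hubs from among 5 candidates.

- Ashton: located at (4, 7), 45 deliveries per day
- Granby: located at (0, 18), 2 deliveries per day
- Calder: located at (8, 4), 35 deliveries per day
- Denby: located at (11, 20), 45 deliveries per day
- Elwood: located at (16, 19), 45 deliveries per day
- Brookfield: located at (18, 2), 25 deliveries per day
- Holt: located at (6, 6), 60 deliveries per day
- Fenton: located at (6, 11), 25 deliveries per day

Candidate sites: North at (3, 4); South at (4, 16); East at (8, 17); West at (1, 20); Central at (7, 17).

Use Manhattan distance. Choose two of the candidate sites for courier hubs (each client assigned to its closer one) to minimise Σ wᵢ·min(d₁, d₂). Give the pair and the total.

{North, East}, total 2018

Evaluate every pair (each demand assigned to the nearer of the two):
  {North, East}: total = 2018
  {North, Central}: total = 2081
  {North, South}: total = 2437
  {North, West}: total = 2506
  {South, East}: total = 3112
  {South, Central}: total = 3262
  {East, Central}: total = 3296
  {East, West}: total = 3416
  {West, Central}: total = 3436
  {South, West}: total = 3691
Best pair: {North, East} with total 2018.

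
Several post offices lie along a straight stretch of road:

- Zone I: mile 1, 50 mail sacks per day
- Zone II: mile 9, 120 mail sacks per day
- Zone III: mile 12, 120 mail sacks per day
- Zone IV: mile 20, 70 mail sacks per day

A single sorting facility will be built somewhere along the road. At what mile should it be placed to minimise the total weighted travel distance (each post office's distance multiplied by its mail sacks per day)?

For a sum of weighted absolute distances on a line, the optimum is the weighted median (not the mean). Total weight W = 360; half-weight = 180.
Sort by position and accumulate weight:
  mile 1 (Zone I, w=50) → cum 50
  mile 9 (Zone II, w=120) → cum 170
  mile 12 (Zone III, w=120) → cum 290  ≥ 180 → median here
  mile 20 (Zone IV, w=70) → cum 360
Optimal location: mile 12.

x = 12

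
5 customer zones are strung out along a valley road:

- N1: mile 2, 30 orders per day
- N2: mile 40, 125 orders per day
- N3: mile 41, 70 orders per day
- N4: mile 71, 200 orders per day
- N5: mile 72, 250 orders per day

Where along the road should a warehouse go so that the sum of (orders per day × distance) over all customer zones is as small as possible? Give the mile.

For a sum of weighted absolute distances on a line, the optimum is the weighted median (not the mean). Total weight W = 675; half-weight = 337.5.
Sort by position and accumulate weight:
  mile 2 (N1, w=30) → cum 30
  mile 40 (N2, w=125) → cum 155
  mile 41 (N3, w=70) → cum 225
  mile 71 (N4, w=200) → cum 425  ≥ 337.5 → median here
  mile 72 (N5, w=250) → cum 675
Optimal location: mile 71.

x = 71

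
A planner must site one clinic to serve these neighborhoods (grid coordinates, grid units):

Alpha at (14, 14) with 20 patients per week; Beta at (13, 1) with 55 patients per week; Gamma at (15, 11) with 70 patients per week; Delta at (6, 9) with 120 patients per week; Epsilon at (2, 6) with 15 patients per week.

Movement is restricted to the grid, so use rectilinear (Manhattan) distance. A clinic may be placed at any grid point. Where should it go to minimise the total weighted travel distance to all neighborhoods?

(13, 9)

Manhattan distance separates: Σwᵢ(|x−xᵢ|+|y−yᵢ|) = Σwᵢ|x−xᵢ| + Σwᵢ|y−yᵢ|, so x and y are optimised independently as 1-D weighted medians.
Total weight W = 280; half = 140.
x-coordinate, sorted with cumulative weight:
  x=2 (Epsilon, w=15) cum 15
  x=6 (Delta, w=120) cum 135
  x=13 (Beta, w=55) cum 190  ← median
  x=14 (Alpha, w=20) cum 210
  x=15 (Gamma, w=70) cum 280
⇒ x* = 13
y-coordinate, sorted with cumulative weight:
  y=1 (Beta, w=55) cum 55
  y=6 (Epsilon, w=15) cum 70
  y=9 (Delta, w=120) cum 190  ← median
  y=11 (Gamma, w=70) cum 260
  y=14 (Alpha, w=20) cum 280
⇒ y* = 9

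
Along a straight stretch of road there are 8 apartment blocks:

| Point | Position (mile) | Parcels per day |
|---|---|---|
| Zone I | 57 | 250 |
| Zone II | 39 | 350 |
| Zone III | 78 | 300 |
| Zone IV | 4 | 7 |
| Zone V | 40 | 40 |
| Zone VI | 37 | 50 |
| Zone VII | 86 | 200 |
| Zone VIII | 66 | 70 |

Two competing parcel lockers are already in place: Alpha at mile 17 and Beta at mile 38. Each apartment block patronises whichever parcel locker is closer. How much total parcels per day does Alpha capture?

The indifferent point is the midpoint (17+38)/2 = 27.5; apartment blocks left of it (closer to Alpha at 17) go to Alpha, those right go to Beta.
  Zone IV at 4 (w=7) → Alpha
  Zone VI at 37 (w=50) → Beta
  Zone II at 39 (w=350) → Beta
  Zone V at 40 (w=40) → Beta
  Zone I at 57 (w=250) → Beta
  Zone VIII at 66 (w=70) → Beta
  Zone III at 78 (w=300) → Beta
  Zone VII at 86 (w=200) → Beta
Alpha captures 7; Beta captures 1260.

7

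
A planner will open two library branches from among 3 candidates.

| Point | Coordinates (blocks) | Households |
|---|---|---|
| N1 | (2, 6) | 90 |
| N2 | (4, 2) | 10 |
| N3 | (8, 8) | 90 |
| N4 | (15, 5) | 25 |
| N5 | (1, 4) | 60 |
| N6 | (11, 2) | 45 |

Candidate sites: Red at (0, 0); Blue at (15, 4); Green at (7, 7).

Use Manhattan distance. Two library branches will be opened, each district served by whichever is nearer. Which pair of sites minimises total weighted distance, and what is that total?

{Blue, Green}, total 1635

Evaluate every pair (each demand assigned to the nearer of the two):
  {Blue, Green}: total = 1635
  {Red, Green}: total = 1735
  {Red, Blue}: total = 2365
Best pair: {Blue, Green} with total 1635.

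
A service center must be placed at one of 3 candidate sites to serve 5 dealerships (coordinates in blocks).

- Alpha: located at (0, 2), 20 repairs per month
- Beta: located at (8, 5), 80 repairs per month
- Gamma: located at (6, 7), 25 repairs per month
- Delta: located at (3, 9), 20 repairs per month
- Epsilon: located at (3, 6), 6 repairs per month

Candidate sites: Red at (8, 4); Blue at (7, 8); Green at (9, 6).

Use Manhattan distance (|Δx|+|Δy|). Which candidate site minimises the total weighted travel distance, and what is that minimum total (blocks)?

Red, total 647 blocks

Total weighted distance at each candidate:
  Red (8, 4): total = 647
  Blue (7, 8): total = 766
  Green (9, 6): total = 736
Minimum is at Red with total 647 blocks.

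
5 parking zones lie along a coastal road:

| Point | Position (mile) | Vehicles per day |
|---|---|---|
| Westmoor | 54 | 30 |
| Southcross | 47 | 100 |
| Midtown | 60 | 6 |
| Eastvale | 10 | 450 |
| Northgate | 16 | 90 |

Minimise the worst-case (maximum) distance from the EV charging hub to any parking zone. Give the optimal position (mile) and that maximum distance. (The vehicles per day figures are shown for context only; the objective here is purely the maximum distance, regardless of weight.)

The 1-center on a line is the midpoint of the two extreme points: leftmost at 10, rightmost at 60.
Optimal location = (10 + 60)/2 = 35; maximum distance = (60 − 10)/2 = 25.

location 35, max distance 25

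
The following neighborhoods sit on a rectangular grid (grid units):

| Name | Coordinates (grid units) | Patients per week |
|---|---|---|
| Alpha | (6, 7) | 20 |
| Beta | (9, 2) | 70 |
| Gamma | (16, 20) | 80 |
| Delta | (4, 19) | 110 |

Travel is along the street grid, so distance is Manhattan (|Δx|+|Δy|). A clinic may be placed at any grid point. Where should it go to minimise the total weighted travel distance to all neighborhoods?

(9, 19)

Manhattan distance separates: Σwᵢ(|x−xᵢ|+|y−yᵢ|) = Σwᵢ|x−xᵢ| + Σwᵢ|y−yᵢ|, so x and y are optimised independently as 1-D weighted medians.
Total weight W = 280; half = 140.
x-coordinate, sorted with cumulative weight:
  x=4 (Delta, w=110) cum 110
  x=6 (Alpha, w=20) cum 130
  x=9 (Beta, w=70) cum 200  ← median
  x=16 (Gamma, w=80) cum 280
⇒ x* = 9
y-coordinate, sorted with cumulative weight:
  y=2 (Beta, w=70) cum 70
  y=7 (Alpha, w=20) cum 90
  y=19 (Delta, w=110) cum 200  ← median
  y=20 (Gamma, w=80) cum 280
⇒ y* = 19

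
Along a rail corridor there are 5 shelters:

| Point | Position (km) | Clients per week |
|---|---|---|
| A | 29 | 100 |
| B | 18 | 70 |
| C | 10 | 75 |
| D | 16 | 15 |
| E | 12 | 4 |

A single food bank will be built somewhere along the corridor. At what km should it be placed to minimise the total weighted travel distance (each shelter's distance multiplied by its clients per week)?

For a sum of weighted absolute distances on a line, the optimum is the weighted median (not the mean). Total weight W = 264; half-weight = 132.
Sort by position and accumulate weight:
  km 10 (C, w=75) → cum 75
  km 12 (E, w=4) → cum 79
  km 16 (D, w=15) → cum 94
  km 18 (B, w=70) → cum 164  ≥ 132 → median here
  km 29 (A, w=100) → cum 264
Optimal location: km 18.

x = 18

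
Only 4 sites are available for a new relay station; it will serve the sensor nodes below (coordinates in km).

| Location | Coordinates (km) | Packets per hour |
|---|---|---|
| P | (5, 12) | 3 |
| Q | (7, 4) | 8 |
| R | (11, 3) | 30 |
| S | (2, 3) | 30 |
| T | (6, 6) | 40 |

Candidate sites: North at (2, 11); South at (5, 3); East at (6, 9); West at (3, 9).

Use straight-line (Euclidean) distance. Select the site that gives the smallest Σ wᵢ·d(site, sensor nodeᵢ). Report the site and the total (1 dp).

Total weighted distance at each candidate:
  North (2, 11): total = 935.7
  South (5, 3): total = 441.4
  East (6, 9): total = 620.9
  West (3, 9): total = 714.2
Minimum is at South with total 441.4 km.

South, total 441.4 km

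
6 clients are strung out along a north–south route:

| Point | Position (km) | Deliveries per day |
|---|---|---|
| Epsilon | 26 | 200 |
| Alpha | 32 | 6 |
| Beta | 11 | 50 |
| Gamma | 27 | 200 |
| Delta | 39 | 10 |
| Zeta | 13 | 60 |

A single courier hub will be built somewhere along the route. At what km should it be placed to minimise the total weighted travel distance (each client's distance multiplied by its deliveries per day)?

x = 26

For a sum of weighted absolute distances on a line, the optimum is the weighted median (not the mean). Total weight W = 526; half-weight = 263.
Sort by position and accumulate weight:
  km 11 (Beta, w=50) → cum 50
  km 13 (Zeta, w=60) → cum 110
  km 26 (Epsilon, w=200) → cum 310  ≥ 263 → median here
  km 27 (Gamma, w=200) → cum 510
  km 32 (Alpha, w=6) → cum 516
  km 39 (Delta, w=10) → cum 526
Optimal location: km 26.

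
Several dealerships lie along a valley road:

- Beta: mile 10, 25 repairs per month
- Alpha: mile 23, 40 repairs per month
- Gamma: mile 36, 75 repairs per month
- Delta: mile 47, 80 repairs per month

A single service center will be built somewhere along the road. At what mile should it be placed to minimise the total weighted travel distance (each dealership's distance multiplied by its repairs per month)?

For a sum of weighted absolute distances on a line, the optimum is the weighted median (not the mean). Total weight W = 220; half-weight = 110.
Sort by position and accumulate weight:
  mile 10 (Beta, w=25) → cum 25
  mile 23 (Alpha, w=40) → cum 65
  mile 36 (Gamma, w=75) → cum 140  ≥ 110 → median here
  mile 47 (Delta, w=80) → cum 220
Optimal location: mile 36.

x = 36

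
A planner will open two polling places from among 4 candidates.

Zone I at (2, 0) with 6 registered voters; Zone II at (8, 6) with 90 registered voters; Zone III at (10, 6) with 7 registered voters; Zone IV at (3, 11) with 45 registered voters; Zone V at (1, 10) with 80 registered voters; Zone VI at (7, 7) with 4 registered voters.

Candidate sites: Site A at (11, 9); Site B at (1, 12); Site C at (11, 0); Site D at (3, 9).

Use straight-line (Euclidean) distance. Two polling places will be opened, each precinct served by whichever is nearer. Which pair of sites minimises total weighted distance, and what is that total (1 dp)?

Evaluate every pair (each demand assigned to the nearer of the two):
  {Site A, Site D}: total = 745.1
  {Site A, Site B}: total = 754.7
  {Site B, Site D}: total = 900.3
  {Site C, Site D}: total = 908.1
  {Site B, Site C}: total = 992.2
  {Site A, Site C}: total = 1650.9
Best pair: {Site A, Site D} with total 745.1.

{Site A, Site D}, total 745.1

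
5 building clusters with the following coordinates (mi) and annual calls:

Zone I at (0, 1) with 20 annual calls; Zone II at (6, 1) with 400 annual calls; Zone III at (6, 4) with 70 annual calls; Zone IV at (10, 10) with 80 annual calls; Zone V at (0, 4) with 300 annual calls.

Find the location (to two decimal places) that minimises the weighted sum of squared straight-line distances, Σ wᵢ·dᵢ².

The minimiser of Σwᵢ‖p−pᵢ‖² is the weighted centroid p* = (Σwᵢpᵢ)/(Σwᵢ).
Σwᵢ = 870.
Σwᵢxᵢ = 20·0 + 400·6 + 70·6 + 80·10 + 300·0 = 3620.
Σwᵢyᵢ = 20·1 + 400·1 + 70·4 + 80·10 + 300·4 = 2700.
x* = 3620/870 = 4.16, y* = 2700/870 = 3.10.

(4.16, 3.10)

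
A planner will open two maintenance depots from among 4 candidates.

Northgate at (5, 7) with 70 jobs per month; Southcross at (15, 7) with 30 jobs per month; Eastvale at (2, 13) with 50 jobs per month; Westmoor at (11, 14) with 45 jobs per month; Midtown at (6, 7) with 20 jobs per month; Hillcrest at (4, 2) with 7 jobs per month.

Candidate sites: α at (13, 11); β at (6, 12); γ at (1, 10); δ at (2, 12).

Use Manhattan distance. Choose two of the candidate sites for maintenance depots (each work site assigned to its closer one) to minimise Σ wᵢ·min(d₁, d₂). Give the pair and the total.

{α, β}, total 1259

Evaluate every pair (each demand assigned to the nearer of the two):
  {α, β}: total = 1259
  {α, δ}: total = 1279
  {α, γ}: total = 1332
  {β, δ}: total = 1389
  {β, γ}: total = 1532
  {γ, δ}: total = 1782
Best pair: {α, β} with total 1259.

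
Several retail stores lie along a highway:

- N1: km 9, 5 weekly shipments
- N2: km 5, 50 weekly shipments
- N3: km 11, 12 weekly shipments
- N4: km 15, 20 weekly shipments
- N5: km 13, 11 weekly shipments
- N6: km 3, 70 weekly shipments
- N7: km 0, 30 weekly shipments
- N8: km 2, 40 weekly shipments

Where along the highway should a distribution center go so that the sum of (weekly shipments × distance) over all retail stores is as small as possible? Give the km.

x = 3

For a sum of weighted absolute distances on a line, the optimum is the weighted median (not the mean). Total weight W = 238; half-weight = 119.
Sort by position and accumulate weight:
  km 0 (N7, w=30) → cum 30
  km 2 (N8, w=40) → cum 70
  km 3 (N6, w=70) → cum 140  ≥ 119 → median here
  km 5 (N2, w=50) → cum 190
  km 9 (N1, w=5) → cum 195
  km 11 (N3, w=12) → cum 207
  km 13 (N5, w=11) → cum 218
  km 15 (N4, w=20) → cum 238
Optimal location: km 3.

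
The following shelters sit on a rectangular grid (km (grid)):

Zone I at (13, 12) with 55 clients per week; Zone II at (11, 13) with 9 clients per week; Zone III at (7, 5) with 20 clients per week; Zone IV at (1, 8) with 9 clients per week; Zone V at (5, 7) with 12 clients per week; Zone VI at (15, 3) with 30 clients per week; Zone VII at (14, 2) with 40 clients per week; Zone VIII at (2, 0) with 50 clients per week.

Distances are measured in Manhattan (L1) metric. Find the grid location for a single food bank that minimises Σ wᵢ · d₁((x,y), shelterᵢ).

Manhattan distance separates: Σwᵢ(|x−xᵢ|+|y−yᵢ|) = Σwᵢ|x−xᵢ| + Σwᵢ|y−yᵢ|, so x and y are optimised independently as 1-D weighted medians.
Total weight W = 225; half = 112.5.
x-coordinate, sorted with cumulative weight:
  x=1 (Zone IV, w=9) cum 9
  x=2 (Zone VIII, w=50) cum 59
  x=5 (Zone V, w=12) cum 71
  x=7 (Zone III, w=20) cum 91
  x=11 (Zone II, w=9) cum 100
  x=13 (Zone I, w=55) cum 155  ← median
  x=14 (Zone VII, w=40) cum 195
  x=15 (Zone VI, w=30) cum 225
⇒ x* = 13
y-coordinate, sorted with cumulative weight:
  y=0 (Zone VIII, w=50) cum 50
  y=2 (Zone VII, w=40) cum 90
  y=3 (Zone VI, w=30) cum 120  ← median
  y=5 (Zone III, w=20) cum 140
  y=7 (Zone V, w=12) cum 152
  y=8 (Zone IV, w=9) cum 161
  y=12 (Zone I, w=55) cum 216
  y=13 (Zone II, w=9) cum 225
⇒ y* = 3

(13, 3)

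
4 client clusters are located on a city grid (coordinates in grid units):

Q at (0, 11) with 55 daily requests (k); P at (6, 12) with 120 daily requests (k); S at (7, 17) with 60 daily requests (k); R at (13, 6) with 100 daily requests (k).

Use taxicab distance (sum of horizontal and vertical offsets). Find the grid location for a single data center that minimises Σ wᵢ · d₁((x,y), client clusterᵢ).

Manhattan distance separates: Σwᵢ(|x−xᵢ|+|y−yᵢ|) = Σwᵢ|x−xᵢ| + Σwᵢ|y−yᵢ|, so x and y are optimised independently as 1-D weighted medians.
Total weight W = 335; half = 167.5.
x-coordinate, sorted with cumulative weight:
  x=0 (Q, w=55) cum 55
  x=6 (P, w=120) cum 175  ← median
  x=7 (S, w=60) cum 235
  x=13 (R, w=100) cum 335
⇒ x* = 6
y-coordinate, sorted with cumulative weight:
  y=6 (R, w=100) cum 100
  y=11 (Q, w=55) cum 155
  y=12 (P, w=120) cum 275  ← median
  y=17 (S, w=60) cum 335
⇒ y* = 12

(6, 12)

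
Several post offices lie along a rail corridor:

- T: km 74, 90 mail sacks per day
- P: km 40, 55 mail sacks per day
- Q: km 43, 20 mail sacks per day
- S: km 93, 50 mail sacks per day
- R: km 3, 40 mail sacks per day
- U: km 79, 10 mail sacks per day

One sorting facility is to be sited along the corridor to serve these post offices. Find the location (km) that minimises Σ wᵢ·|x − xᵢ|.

x = 74

For a sum of weighted absolute distances on a line, the optimum is the weighted median (not the mean). Total weight W = 265; half-weight = 132.5.
Sort by position and accumulate weight:
  km 3 (R, w=40) → cum 40
  km 40 (P, w=55) → cum 95
  km 43 (Q, w=20) → cum 115
  km 74 (T, w=90) → cum 205  ≥ 132.5 → median here
  km 79 (U, w=10) → cum 215
  km 93 (S, w=50) → cum 265
Optimal location: km 74.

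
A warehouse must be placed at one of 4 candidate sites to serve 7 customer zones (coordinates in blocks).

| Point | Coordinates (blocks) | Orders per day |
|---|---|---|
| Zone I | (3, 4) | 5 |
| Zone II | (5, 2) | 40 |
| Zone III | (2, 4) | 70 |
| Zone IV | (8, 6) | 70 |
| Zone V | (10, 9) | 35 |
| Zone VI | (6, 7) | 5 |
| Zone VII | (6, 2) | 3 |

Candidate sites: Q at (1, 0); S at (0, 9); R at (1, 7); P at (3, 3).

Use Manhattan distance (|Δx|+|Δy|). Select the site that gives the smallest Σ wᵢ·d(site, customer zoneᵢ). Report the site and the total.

P, total 1327 blocks

Total weighted distance at each candidate:
  Q (1, 0): total = 2241
  S (0, 9): total = 2209
  R (1, 7): total = 1665
  P (3, 3): total = 1327
Minimum is at P with total 1327 blocks.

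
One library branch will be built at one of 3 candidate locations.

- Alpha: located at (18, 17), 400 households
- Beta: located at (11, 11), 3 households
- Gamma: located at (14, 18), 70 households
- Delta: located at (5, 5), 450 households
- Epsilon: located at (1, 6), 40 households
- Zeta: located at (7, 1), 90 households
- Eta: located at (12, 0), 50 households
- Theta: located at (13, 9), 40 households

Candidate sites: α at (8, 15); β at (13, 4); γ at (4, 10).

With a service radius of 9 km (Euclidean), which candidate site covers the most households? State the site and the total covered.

β, covering 633

Coverage radius r = 9 km; a point is covered iff (Δx)²+(Δy)² ≤ 9² = 81.
  α (8, 15): covers {Beta, Gamma, Theta} → 113
  β (13, 4): covers {Beta, Delta, Zeta, Eta, Theta} → 633
  γ (4, 10): covers {Beta, Delta, Epsilon} → 493
Maximum coverage at β: 633 households.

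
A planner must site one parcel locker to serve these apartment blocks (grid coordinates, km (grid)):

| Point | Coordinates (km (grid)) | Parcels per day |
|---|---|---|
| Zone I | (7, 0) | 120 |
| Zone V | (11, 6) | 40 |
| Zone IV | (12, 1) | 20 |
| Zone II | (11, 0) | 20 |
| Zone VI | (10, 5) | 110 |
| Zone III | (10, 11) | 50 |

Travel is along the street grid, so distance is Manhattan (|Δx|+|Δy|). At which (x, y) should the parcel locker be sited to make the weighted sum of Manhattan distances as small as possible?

Manhattan distance separates: Σwᵢ(|x−xᵢ|+|y−yᵢ|) = Σwᵢ|x−xᵢ| + Σwᵢ|y−yᵢ|, so x and y are optimised independently as 1-D weighted medians.
Total weight W = 360; half = 180.
x-coordinate, sorted with cumulative weight:
  x=7 (Zone I, w=120) cum 120
  x=10 (Zone VI, w=110) cum 230  ← median
  x=10 (Zone III, w=50) cum 280
  x=11 (Zone V, w=40) cum 320
  x=11 (Zone II, w=20) cum 340
  x=12 (Zone IV, w=20) cum 360
⇒ x* = 10
y-coordinate, sorted with cumulative weight:
  y=0 (Zone I, w=120) cum 120
  y=0 (Zone II, w=20) cum 140
  y=1 (Zone IV, w=20) cum 160
  y=5 (Zone VI, w=110) cum 270  ← median
  y=6 (Zone V, w=40) cum 310
  y=11 (Zone III, w=50) cum 360
⇒ y* = 5

(10, 5)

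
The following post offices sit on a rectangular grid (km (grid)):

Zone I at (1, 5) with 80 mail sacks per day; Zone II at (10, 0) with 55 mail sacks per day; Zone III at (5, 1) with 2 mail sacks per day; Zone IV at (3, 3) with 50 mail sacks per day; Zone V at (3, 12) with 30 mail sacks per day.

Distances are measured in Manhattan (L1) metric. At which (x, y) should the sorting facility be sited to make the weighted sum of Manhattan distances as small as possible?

Manhattan distance separates: Σwᵢ(|x−xᵢ|+|y−yᵢ|) = Σwᵢ|x−xᵢ| + Σwᵢ|y−yᵢ|, so x and y are optimised independently as 1-D weighted medians.
Total weight W = 217; half = 108.5.
x-coordinate, sorted with cumulative weight:
  x=1 (Zone I, w=80) cum 80
  x=3 (Zone IV, w=50) cum 130  ← median
  x=3 (Zone V, w=30) cum 160
  x=5 (Zone III, w=2) cum 162
  x=10 (Zone II, w=55) cum 217
⇒ x* = 3
y-coordinate, sorted with cumulative weight:
  y=0 (Zone II, w=55) cum 55
  y=1 (Zone III, w=2) cum 57
  y=3 (Zone IV, w=50) cum 107
  y=5 (Zone I, w=80) cum 187  ← median
  y=12 (Zone V, w=30) cum 217
⇒ y* = 5

(3, 5)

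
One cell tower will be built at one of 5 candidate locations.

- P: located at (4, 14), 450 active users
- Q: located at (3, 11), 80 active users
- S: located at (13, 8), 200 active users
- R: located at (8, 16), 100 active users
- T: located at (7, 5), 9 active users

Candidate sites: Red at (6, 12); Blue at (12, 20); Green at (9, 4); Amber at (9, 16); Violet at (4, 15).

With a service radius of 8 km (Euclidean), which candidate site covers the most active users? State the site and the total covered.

Red, covering 639

Coverage radius r = 8 km; a point is covered iff (Δx)²+(Δy)² ≤ 8² = 64.
  Red (6, 12): covers {P, Q, R, T} → 639
  Blue (12, 20): covers {R} → 100
  Green (9, 4): covers {S, T} → 209
  Amber (9, 16): covers {P, Q, R} → 630
  Violet (4, 15): covers {P, Q, R} → 630
Maximum coverage at Red: 639 active users.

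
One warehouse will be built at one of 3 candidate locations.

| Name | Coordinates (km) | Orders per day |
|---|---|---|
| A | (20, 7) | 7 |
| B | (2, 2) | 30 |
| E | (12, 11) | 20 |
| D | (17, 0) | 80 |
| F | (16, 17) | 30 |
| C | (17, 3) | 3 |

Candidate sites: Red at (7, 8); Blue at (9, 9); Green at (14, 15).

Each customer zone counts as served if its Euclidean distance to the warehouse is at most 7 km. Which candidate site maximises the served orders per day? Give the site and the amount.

Coverage radius r = 7 km; a point is covered iff (Δx)²+(Δy)² ≤ 7² = 49.
  Red (7, 8): covers {E} → 20
  Blue (9, 9): covers {E} → 20
  Green (14, 15): covers {E, F} → 50
Maximum coverage at Green: 50 orders per day.

Green, covering 50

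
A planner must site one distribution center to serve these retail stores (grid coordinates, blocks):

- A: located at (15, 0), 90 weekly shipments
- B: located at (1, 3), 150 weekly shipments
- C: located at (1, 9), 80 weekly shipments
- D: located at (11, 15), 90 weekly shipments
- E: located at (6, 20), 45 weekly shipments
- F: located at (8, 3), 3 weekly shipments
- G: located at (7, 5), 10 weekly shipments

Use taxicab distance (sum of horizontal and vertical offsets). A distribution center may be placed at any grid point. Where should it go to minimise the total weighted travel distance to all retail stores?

Manhattan distance separates: Σwᵢ(|x−xᵢ|+|y−yᵢ|) = Σwᵢ|x−xᵢ| + Σwᵢ|y−yᵢ|, so x and y are optimised independently as 1-D weighted medians.
Total weight W = 468; half = 234.
x-coordinate, sorted with cumulative weight:
  x=1 (B, w=150) cum 150
  x=1 (C, w=80) cum 230
  x=6 (E, w=45) cum 275  ← median
  x=7 (G, w=10) cum 285
  x=8 (F, w=3) cum 288
  x=11 (D, w=90) cum 378
  x=15 (A, w=90) cum 468
⇒ x* = 6
y-coordinate, sorted with cumulative weight:
  y=0 (A, w=90) cum 90
  y=3 (B, w=150) cum 240  ← median
  y=3 (F, w=3) cum 243
  y=5 (G, w=10) cum 253
  y=9 (C, w=80) cum 333
  y=15 (D, w=90) cum 423
  y=20 (E, w=45) cum 468
⇒ y* = 3

(6, 3)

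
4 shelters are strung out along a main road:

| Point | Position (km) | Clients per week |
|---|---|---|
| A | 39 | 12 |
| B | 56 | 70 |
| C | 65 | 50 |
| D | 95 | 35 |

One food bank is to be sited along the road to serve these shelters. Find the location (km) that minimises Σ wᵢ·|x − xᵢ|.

For a sum of weighted absolute distances on a line, the optimum is the weighted median (not the mean). Total weight W = 167; half-weight = 83.5.
Sort by position and accumulate weight:
  km 39 (A, w=12) → cum 12
  km 56 (B, w=70) → cum 82
  km 65 (C, w=50) → cum 132  ≥ 83.5 → median here
  km 95 (D, w=35) → cum 167
Optimal location: km 65.

x = 65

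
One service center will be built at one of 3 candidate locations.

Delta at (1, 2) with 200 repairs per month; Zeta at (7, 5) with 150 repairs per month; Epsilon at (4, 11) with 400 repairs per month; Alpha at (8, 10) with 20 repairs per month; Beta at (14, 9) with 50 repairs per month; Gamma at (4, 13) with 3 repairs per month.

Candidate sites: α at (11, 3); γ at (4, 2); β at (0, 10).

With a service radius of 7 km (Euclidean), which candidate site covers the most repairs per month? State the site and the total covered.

Coverage radius r = 7 km; a point is covered iff (Δx)²+(Δy)² ≤ 7² = 49.
  α (11, 3): covers {Zeta, Beta} → 200
  γ (4, 2): covers {Delta, Zeta} → 350
  β (0, 10): covers {Epsilon, Gamma} → 403
Maximum coverage at β: 403 repairs per month.

β, covering 403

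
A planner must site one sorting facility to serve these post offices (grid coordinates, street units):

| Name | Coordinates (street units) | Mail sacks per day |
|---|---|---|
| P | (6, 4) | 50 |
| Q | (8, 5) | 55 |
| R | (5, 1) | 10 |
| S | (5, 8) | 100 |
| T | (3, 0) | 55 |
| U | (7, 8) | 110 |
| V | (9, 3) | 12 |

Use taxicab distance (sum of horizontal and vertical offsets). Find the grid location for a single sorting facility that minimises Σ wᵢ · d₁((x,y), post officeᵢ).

(6, 8)

Manhattan distance separates: Σwᵢ(|x−xᵢ|+|y−yᵢ|) = Σwᵢ|x−xᵢ| + Σwᵢ|y−yᵢ|, so x and y are optimised independently as 1-D weighted medians.
Total weight W = 392; half = 196.
x-coordinate, sorted with cumulative weight:
  x=3 (T, w=55) cum 55
  x=5 (R, w=10) cum 65
  x=5 (S, w=100) cum 165
  x=6 (P, w=50) cum 215  ← median
  x=7 (U, w=110) cum 325
  x=8 (Q, w=55) cum 380
  x=9 (V, w=12) cum 392
⇒ x* = 6
y-coordinate, sorted with cumulative weight:
  y=0 (T, w=55) cum 55
  y=1 (R, w=10) cum 65
  y=3 (V, w=12) cum 77
  y=4 (P, w=50) cum 127
  y=5 (Q, w=55) cum 182
  y=8 (S, w=100) cum 282  ← median
  y=8 (U, w=110) cum 392
⇒ y* = 8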